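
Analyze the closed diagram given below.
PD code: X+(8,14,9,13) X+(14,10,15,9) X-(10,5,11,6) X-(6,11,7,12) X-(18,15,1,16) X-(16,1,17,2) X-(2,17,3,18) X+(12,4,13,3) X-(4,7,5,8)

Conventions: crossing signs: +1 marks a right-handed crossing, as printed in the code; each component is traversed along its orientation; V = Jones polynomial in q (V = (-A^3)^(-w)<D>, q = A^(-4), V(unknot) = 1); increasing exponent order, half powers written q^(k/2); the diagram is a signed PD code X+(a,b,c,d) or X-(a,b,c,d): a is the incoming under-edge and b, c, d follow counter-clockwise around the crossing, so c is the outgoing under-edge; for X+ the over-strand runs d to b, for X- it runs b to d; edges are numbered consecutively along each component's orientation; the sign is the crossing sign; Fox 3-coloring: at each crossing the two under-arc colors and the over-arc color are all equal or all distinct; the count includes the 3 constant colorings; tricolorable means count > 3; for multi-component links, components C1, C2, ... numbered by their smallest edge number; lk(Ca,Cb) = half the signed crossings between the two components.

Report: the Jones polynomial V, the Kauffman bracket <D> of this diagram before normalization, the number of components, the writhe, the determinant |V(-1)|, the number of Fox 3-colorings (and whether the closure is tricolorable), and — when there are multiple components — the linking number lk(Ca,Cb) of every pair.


V(q) = q^-7 - 3q^-6 + 4q^-5 - 6q^-4 + 7q^-3 - 6q^-2 + 6q^-1 - 3 + 2q - q^2
bracket: A^-17 - 2A^-13 + 3A^-9 - 6A^-5 + 6A^-1 - 7A^3 + 6A^7 - 4A^11 + 3A^15 - A^19, w = -3
1 component, writhe -3, over 9 crossings
det 39, colorings 9 of 3^9 — tricolorable
observation: w = -3 shifts under R1 moves; the (-A^3)^(3) factor cancels that in V


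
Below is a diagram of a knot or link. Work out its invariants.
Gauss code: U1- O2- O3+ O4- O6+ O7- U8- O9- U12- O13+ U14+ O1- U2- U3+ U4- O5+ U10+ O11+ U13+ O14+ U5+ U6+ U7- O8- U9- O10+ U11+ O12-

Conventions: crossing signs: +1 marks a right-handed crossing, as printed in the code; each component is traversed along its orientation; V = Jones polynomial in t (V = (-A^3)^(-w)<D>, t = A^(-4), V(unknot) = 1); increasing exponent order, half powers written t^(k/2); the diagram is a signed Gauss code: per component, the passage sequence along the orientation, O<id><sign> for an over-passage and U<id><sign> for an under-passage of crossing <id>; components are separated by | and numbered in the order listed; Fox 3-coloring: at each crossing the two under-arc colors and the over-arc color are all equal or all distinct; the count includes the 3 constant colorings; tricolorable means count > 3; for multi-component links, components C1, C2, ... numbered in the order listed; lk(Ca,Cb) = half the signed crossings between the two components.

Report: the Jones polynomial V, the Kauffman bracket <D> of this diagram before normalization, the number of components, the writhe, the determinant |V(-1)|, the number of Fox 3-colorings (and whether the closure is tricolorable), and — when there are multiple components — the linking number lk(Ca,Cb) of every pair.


V = -t^-5 + 3t^-4 - 7t^-3 + 10t^-2 - 12t^-1 + 15 - 12t + 10t^2 - 7t^3 + 3t^4 - t^5
<D> = -A^-20 + 3A^-16 - 7A^-12 + 10A^-8 - 12A^-4 + 15 - 12A^4 + 10A^8 - 7A^12 + 3A^16 - A^20 (w = 0)
1 component over 14 crossings, w = 0
27 Fox colorings among 3^14, |V(-1)| = 81: tricolorable
why: V spans 10 powers of t: at least 10 crossings in any diagram


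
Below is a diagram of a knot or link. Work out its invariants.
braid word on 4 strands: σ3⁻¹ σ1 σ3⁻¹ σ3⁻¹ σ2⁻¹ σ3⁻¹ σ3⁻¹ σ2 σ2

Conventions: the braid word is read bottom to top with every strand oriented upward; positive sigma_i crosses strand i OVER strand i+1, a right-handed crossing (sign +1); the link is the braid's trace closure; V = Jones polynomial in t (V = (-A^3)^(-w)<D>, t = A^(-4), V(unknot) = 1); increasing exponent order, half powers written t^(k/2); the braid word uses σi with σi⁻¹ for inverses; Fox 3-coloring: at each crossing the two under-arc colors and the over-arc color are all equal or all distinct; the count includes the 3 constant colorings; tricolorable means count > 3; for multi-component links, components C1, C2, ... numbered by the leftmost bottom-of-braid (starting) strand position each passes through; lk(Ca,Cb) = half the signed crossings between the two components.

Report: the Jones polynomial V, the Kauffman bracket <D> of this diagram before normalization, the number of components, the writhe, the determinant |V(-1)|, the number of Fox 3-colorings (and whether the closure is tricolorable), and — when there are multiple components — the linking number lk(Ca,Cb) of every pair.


V(t) = -t^-6 + t^-5 - t^-4 + 2t^-3 - t^-2 + t^-1
bracket: -A^-5 + A^-1 - 2A^3 + A^7 - A^11 + A^15, w = -3
1 component, writhe -3, over 9 crossings
det 7, colorings 3 of 3^9 — not tricolorable
observation: the span of V is 5, forcing >= 5 crossings in any diagram


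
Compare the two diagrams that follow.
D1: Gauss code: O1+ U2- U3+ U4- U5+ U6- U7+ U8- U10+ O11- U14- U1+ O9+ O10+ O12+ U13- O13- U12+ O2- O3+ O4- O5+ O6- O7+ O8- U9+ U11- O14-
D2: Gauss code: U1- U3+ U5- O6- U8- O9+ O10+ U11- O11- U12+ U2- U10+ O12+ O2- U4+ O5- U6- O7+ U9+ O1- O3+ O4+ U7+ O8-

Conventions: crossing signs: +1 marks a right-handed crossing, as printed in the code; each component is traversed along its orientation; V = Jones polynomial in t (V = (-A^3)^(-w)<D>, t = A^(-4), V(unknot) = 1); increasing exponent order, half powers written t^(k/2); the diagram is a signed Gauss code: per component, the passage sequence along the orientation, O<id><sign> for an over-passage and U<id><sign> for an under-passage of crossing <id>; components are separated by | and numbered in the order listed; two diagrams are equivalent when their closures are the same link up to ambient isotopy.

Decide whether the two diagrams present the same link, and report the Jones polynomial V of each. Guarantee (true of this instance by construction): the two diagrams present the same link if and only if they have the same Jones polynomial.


same link: no
V(D1) = 1  [14 crossings, <D> = 1, w = 0]
D2 (bracket -A^-12 + 2A^-8 - 2A^-4 + 3 - 2A^4 + 2A^8 - A^12; 12 crossings at w = 0): V = -t^-3 + 2t^-2 - 2t^-1 + 3 - 2t + 2t^2 - t^3
note: comparing 2 Jones polynomials yields 2 groups


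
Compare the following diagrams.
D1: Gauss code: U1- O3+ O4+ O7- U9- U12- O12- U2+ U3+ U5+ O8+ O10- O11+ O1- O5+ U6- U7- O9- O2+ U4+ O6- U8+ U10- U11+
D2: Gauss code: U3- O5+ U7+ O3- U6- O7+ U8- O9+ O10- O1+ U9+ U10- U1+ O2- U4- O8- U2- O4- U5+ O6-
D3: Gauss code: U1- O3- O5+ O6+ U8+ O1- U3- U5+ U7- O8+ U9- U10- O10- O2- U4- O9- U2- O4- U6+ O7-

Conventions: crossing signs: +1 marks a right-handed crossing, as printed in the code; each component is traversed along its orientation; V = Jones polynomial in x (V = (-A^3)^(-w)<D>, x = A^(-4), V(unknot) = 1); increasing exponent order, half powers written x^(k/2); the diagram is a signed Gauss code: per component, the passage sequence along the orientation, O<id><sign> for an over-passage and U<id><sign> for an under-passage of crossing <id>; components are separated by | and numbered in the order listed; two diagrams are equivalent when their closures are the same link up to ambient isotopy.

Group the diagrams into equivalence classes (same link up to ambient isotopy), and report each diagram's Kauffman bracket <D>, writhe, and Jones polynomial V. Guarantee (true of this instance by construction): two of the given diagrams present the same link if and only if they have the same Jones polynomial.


equivalence classes: {D1} | {D2, D3}
D1 (bracket 1; 12 crossings at w = 0): V = 1
D2 (bracket A^-10 - A^-6 + 2A^-2 - 3A^2 + 3A^6 - 2A^10 + 2A^14 - A^18; 10 crossings at w = -2): V = -x^-6 + 2x^-5 - 2x^-4 + 3x^-3 - 3x^-2 + 2x^-1 - 1 + x
V(D3) = -x^-6 + 2x^-5 - 2x^-4 + 3x^-3 - 3x^-2 + 2x^-1 - 1 + x  (w -4, c 10, <D> = A^-16 - A^-12 + 2A^-8 - 3A^-4 + 3 - 2A^4 + 2A^8 - A^12)
observation: comparing 3 Jones polynomials yields 2 groups


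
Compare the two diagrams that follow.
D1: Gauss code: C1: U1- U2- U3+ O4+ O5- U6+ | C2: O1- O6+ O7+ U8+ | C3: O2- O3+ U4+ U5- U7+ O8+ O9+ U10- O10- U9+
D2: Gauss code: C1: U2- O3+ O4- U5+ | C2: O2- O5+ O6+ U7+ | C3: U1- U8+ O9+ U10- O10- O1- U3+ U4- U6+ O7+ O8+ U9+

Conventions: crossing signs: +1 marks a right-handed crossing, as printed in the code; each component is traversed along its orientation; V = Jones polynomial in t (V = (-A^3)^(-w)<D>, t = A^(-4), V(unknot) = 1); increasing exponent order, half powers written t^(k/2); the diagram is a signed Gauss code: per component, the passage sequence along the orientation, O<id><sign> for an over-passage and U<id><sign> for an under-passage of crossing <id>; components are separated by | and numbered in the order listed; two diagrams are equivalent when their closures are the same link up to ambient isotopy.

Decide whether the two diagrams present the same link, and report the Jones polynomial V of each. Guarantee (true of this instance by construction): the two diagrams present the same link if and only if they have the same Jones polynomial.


same link: yes
V(D1) = 1 + t + t^2 + t^3  [10 crossings, <D> = A^-6 + A^-2 + A^2 + A^6, w = +2]
V(D2) = 1 + t + t^2 + t^3  (w +2, c 10, <D> = A^-6 + A^-2 + A^2 + A^6)
note: all 2 diagrams share one V(t), hence one class


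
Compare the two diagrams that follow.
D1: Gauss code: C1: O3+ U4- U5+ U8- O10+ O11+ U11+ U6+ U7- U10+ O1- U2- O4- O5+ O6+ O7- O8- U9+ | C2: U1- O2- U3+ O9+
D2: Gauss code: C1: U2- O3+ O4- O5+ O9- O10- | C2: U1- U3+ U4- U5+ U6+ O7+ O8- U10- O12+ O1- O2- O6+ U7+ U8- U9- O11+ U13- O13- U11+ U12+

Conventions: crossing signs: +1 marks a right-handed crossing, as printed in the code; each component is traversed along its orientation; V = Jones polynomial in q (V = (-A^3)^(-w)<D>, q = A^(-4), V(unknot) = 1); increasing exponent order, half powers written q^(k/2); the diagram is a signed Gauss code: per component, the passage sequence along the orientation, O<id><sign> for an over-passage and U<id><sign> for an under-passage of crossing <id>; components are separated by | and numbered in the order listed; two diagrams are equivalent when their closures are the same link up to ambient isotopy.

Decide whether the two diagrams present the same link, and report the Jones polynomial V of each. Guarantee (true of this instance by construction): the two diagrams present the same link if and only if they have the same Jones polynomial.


equivalent: no
V(D1) = q^(-7/2) - 2q^(-5/2) + q^(-3/2) - 2q^(-1/2) + q^(1/2) - q^(3/2)  (w +1, c 11, <D> = A^-3 - A + 2A^5 - A^9 + 2A^13 - A^17)
V(D2) = -q^(-5/2) - q^(-1/2)  (w -1, c 13, <D> = A^-1 + A^7)
why: V(q) takes 2 values over 2 diagrams, fixing the grouping


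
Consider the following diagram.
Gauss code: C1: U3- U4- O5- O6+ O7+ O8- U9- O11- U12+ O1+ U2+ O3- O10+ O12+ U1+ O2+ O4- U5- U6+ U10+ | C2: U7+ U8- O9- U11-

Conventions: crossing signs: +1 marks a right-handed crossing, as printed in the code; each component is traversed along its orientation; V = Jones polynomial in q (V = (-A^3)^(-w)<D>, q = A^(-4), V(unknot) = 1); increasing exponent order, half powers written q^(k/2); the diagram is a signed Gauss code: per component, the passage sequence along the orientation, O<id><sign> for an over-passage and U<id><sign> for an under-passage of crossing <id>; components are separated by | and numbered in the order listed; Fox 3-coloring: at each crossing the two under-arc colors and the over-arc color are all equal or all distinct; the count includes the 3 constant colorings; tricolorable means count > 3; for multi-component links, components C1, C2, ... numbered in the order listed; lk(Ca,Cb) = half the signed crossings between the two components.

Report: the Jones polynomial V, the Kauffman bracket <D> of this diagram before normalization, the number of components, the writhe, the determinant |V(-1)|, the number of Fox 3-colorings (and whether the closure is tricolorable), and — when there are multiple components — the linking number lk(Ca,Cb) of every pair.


V(q) = -q^(-3/2) - 2q^(1/2) + q^(3/2) - q^(5/2) + q^(7/2)
bracket: A^-14 - A^-10 + A^-6 - 2A^-2 - A^6, w = 0
2 components, writhe 0, over 12 crossings
lk(C1,C2) = -1
det 6, colorings 9 of 3^12 — tricolorable
observation: the span of V is 5, within the link bound 12 + 2 - 1


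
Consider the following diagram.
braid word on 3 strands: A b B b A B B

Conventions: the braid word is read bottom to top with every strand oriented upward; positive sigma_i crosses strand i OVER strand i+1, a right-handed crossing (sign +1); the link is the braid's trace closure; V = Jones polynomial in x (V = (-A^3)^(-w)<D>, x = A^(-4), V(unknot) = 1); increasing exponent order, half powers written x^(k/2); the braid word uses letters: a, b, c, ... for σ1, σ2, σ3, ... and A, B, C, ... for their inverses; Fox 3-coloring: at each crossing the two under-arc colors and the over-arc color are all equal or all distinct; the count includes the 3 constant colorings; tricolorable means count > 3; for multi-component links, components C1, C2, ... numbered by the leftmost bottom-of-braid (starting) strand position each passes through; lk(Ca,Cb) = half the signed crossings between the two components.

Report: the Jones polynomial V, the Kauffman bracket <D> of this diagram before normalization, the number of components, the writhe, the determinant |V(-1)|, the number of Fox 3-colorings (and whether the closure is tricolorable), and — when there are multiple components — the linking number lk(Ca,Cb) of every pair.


Jones polynomial: V(x) = -x^(-9/2) - x^(-5/2) + x^(-3/2) - x^(-1/2)
<D> = A^-7 - A^-3 + A + A^9; writhe -3
components 2, writhe -3 (7 crossings)
linking number lk(C1,C2) = -2
3-colorings: 3 of 3^7, det 4 — not tricolorable
note: the span of V is 4, within the link bound 7 + 2 - 1


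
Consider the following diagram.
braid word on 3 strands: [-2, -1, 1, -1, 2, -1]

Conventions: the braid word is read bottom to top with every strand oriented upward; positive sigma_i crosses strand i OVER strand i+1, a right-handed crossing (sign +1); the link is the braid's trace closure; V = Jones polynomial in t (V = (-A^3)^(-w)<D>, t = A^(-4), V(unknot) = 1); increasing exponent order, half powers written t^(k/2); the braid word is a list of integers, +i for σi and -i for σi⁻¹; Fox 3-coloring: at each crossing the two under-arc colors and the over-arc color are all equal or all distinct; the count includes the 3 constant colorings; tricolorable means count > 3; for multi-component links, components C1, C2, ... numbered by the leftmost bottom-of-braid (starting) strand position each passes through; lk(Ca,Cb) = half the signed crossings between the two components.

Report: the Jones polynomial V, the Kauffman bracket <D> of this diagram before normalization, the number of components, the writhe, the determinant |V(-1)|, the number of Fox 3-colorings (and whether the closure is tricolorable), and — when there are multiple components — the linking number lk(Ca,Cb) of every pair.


V = 1
<D> = A^-6 (w = -2)
1 component over 6 crossings, w = -2
3 Fox colorings among 3^6, |V(-1)| = 1: not tricolorable
why: |V(-1)| = 1: so not tricolorable, since 3 does not divide 1


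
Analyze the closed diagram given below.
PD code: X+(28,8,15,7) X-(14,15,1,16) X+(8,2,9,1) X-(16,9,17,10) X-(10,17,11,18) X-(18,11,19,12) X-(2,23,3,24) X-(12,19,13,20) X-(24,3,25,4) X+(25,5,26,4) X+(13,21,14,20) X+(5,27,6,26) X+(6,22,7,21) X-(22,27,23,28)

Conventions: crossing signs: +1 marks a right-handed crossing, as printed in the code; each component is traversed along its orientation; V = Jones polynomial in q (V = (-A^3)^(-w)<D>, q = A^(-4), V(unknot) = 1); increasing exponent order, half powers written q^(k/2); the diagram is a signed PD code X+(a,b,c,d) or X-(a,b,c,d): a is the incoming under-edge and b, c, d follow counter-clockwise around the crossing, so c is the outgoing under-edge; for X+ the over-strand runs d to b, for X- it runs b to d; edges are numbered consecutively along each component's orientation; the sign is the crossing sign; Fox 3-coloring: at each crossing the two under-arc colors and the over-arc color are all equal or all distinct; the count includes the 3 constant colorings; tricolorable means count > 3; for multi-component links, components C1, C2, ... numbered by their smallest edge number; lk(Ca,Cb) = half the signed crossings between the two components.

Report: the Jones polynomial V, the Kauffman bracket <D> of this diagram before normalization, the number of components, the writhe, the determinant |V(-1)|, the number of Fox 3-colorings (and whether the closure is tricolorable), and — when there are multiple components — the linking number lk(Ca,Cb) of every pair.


Jones polynomial: V(q) = -q^(-9/2) + 2q^(-7/2) - 3q^(-5/2) + 3q^(-3/2) - 4q^(-1/2) + 2q^(1/2) - 2q^(3/2) + q^(5/2)
<D> = A^-16 - 2A^-12 + 2A^-8 - 4A^-4 + 3 - 3A^4 + 2A^8 - A^12; writhe -2
components 2, writhe -2 (14 crossings)
linking number lk(C1,C2) = -1
3-colorings: 9 of 3^14, det 18 — tricolorable
note: span 7 respects span(V) <= c + mu - 1 = 15 for this 2-component diagram


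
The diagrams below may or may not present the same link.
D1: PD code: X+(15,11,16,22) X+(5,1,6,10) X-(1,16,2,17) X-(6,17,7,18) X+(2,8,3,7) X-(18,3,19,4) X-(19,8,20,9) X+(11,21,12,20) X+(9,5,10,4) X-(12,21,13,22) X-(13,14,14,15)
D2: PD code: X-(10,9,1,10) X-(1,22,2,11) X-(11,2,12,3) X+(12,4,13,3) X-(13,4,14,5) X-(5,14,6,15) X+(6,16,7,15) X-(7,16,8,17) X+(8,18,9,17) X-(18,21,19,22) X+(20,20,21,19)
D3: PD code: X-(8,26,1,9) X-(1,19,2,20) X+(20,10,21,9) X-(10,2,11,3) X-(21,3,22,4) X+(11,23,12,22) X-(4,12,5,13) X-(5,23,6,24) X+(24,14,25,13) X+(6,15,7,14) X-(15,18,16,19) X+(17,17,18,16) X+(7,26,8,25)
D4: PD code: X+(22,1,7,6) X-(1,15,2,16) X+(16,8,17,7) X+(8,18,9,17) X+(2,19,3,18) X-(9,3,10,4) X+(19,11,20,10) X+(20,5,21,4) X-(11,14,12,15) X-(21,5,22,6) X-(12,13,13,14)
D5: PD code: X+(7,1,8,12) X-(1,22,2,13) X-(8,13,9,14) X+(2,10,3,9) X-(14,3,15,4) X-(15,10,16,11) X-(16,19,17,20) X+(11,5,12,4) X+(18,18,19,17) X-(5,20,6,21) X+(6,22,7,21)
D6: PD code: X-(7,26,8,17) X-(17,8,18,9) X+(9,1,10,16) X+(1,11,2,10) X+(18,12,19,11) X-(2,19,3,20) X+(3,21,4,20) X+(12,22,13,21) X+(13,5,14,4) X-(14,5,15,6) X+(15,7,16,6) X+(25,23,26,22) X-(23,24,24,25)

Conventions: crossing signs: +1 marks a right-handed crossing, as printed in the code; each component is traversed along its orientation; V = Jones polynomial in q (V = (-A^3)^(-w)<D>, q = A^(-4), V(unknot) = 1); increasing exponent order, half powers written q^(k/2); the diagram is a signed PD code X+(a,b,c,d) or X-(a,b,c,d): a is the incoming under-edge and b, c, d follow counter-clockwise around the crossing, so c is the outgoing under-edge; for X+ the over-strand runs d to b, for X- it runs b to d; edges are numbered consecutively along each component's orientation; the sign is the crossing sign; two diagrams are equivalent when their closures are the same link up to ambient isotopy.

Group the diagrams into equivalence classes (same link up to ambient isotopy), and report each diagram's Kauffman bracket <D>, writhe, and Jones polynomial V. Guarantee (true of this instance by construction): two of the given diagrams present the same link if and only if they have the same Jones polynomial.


classes: {D1, D3, D5} | {D2} | {D4, D6}
V(D1) = -q^(-7/2) - q^(-3/2) - q^(1/2) + q^(3/2)  [11 crossings, <D> = -A^-9 + A^-5 + A^3 + A^11, w = -1]
V(D2) = -q^(-5/2) - q^(-1/2)  (w -3, c 11, <D> = A^-7 + A)
V(D3) = -q^(-7/2) - q^(-3/2) - q^(1/2) + q^(3/2)  [13 crossings, <D> = -A^-9 + A^-5 + A^3 + A^11, w = -1]
V(D4) = -2q^(1/2) + q^(3/2) - 2q^(5/2) + q^(7/2) - q^(9/2) + q^(11/2)  (w +1, c 11, <D> = -A^-19 + A^-15 - A^-11 + 2A^-7 - A^-3 + 2A)
V(D5) = -q^(-7/2) - q^(-3/2) - q^(1/2) + q^(3/2)  [11 crossings, <D> = -A^-9 + A^-5 + A^3 + A^11, w = -1]
D6 (bracket -A^-13 + A^-9 - A^-5 + 2A^-1 - A^3 + 2A^7; 13 crossings at w = +3): V = -2q^(1/2) + q^(3/2) - 2q^(5/2) + q^(7/2) - q^(9/2) + q^(11/2)
note: comparing 6 Jones polynomials yields 3 groups


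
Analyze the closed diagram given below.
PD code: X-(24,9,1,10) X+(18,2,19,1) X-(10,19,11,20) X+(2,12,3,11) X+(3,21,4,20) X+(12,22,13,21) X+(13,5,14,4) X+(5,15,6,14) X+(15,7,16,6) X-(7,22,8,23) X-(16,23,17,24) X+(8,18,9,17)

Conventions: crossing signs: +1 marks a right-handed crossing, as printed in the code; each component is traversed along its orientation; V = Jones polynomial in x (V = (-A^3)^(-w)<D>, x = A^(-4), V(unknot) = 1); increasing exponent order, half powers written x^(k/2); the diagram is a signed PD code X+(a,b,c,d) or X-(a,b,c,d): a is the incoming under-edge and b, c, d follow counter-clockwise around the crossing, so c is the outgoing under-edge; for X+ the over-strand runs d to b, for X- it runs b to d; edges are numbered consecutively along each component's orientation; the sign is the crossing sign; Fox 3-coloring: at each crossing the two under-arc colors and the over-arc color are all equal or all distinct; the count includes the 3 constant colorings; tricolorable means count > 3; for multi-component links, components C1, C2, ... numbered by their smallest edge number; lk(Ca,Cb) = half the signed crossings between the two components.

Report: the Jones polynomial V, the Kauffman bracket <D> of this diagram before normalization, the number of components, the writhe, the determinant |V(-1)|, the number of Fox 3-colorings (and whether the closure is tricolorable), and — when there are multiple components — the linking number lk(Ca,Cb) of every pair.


Jones polynomial: V(x) = 1 - x + 2x^2 - 2x^3 + 3x^4 - 3x^5 + 2x^6 - 2x^7 + x^8
<D> = A^-20 - 2A^-16 + 2A^-12 - 3A^-8 + 3A^-4 - 2 + 2A^4 - A^8 + A^12; writhe +4
components 1, writhe +4 (12 crossings)
3-colorings: 3 of 3^12, det 17 — not tricolorable
note: the span of V is 8, forcing >= 8 crossings in any diagram


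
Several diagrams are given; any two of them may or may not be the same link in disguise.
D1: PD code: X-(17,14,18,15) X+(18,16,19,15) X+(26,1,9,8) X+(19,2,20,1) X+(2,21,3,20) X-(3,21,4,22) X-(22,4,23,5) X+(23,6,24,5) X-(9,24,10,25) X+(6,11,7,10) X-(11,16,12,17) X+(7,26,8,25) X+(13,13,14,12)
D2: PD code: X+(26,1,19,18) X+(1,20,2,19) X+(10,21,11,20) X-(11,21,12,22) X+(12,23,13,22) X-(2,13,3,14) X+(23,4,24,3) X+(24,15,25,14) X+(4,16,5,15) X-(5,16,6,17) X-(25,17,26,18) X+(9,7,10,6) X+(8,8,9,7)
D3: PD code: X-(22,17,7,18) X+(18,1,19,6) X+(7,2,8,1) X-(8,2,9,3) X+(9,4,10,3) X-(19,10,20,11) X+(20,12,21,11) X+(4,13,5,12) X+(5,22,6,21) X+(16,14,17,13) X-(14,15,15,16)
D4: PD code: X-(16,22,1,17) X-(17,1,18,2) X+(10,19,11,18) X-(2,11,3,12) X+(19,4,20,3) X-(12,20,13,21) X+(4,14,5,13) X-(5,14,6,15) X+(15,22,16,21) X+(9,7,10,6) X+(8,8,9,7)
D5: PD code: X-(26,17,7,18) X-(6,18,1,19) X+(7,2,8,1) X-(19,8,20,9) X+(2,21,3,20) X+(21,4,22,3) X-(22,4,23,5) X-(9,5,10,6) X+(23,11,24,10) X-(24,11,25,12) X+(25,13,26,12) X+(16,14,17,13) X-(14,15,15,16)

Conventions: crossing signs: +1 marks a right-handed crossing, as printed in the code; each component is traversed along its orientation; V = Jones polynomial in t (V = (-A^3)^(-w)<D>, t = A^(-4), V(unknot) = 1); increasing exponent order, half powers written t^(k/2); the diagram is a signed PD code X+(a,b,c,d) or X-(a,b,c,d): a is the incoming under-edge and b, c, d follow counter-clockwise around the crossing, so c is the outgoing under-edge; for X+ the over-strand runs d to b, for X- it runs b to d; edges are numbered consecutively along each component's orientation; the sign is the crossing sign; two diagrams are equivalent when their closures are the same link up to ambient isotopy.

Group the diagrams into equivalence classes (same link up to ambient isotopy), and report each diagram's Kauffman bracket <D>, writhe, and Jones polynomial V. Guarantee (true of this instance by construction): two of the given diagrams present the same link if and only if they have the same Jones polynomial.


equivalence classes: {D1, D2, D3} | {D4, D5}
D1 (bracket A^-9 + A^-1 - A^3 + A^7; 13 crossings at w = +3): V = -t^(1/2) + t^(3/2) - t^(5/2) - t^(9/2)
V(D2) = -t^(1/2) + t^(3/2) - t^(5/2) - t^(9/2)  [13 crossings, <D> = A^-3 + A^5 - A^9 + A^13, w = +5]
D3 (bracket A^-9 + A^-1 - A^3 + A^7; 11 crossings at w = +3): V = -t^(1/2) + t^(3/2) - t^(5/2) - t^(9/2)
D4 (bracket A^-3 - A + 2A^5 - A^9 + 2A^13 - A^17; 11 crossings at w = +1): V = t^(-7/2) - 2t^(-5/2) + t^(-3/2) - 2t^(-1/2) + t^(1/2) - t^(3/2)
V(D5) = t^(-7/2) - 2t^(-5/2) + t^(-3/2) - 2t^(-1/2) + t^(1/2) - t^(3/2)  (w -1, c 13, <D> = A^-9 - A^-5 + 2A^-1 - A^3 + 2A^7 - A^11)
key observation: comparing 5 Jones polynomials yields 2 groups


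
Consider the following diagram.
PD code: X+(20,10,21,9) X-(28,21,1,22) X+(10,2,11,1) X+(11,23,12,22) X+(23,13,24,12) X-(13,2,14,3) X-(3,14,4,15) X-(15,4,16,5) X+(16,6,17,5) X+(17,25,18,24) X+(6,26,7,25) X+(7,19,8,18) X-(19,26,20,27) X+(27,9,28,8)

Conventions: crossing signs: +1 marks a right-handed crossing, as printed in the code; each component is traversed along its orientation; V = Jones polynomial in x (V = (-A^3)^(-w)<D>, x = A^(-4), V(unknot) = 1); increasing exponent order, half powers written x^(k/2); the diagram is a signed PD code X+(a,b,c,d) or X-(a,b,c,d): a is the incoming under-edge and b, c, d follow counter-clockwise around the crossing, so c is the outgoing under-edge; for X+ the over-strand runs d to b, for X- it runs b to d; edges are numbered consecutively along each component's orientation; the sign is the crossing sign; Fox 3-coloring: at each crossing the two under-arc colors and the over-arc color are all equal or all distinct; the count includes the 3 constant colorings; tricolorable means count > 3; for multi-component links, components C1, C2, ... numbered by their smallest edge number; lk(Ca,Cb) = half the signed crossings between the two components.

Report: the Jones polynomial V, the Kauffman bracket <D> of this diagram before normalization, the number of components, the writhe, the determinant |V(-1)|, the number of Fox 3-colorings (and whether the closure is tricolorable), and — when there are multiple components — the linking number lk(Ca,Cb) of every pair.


Jones polynomial: V(x) = 2x - 2x^2 + 3x^3 - 3x^4 + 2x^5 - 2x^6 + x^7
<D> = A^-16 - 2A^-12 + 2A^-8 - 3A^-4 + 3 - 2A^4 + 2A^8; writhe +4
components 1, writhe +4 (14 crossings)
3-colorings: 9 of 3^14, det 15 — tricolorable
note: V spans 6 powers of x: at least 6 crossings in any diagram


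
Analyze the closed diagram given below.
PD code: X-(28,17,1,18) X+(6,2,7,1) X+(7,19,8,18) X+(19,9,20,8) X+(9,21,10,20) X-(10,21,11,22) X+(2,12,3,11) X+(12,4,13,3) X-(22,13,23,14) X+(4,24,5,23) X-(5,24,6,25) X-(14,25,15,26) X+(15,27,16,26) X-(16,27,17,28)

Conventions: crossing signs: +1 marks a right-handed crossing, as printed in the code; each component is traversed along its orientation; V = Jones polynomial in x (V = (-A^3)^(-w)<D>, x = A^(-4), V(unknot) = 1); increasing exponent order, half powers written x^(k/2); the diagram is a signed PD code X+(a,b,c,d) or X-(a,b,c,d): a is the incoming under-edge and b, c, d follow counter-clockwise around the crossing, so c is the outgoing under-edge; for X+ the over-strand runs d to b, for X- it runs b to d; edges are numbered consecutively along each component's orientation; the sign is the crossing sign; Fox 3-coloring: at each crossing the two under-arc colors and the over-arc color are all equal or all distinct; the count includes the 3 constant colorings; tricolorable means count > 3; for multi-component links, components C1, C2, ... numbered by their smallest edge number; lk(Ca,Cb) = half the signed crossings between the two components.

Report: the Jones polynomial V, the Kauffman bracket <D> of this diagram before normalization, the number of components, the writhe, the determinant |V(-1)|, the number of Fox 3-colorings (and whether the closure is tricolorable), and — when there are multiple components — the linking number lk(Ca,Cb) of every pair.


V(x) = -x^-1 + 2 - x + 2x^2 - x^3 + x^4 - x^5
bracket: -A^-14 + A^-10 - A^-6 + 2A^-2 - A^2 + 2A^6 - A^10, w = +2
1 component, writhe +2, over 14 crossings
det 9, colorings 9 of 3^14 — tricolorable
observation: the span of V is 6, forcing >= 6 crossings in any diagram


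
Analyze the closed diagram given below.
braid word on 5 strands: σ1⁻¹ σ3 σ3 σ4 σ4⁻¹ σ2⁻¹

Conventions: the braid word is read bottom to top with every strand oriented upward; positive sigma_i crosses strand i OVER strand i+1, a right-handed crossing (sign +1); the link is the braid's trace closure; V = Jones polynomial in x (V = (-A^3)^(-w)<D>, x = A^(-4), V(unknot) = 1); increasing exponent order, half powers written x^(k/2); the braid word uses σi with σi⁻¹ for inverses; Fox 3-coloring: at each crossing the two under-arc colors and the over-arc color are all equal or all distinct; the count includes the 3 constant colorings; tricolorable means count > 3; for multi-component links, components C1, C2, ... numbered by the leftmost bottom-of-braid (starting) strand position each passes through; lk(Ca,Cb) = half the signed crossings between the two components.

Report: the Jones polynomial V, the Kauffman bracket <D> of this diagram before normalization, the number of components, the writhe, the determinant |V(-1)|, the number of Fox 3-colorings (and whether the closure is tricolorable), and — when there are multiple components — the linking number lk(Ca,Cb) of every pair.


Jones polynomial: V(x) = 1 + x + x^2 + x^3
<D> = A^-12 + A^-8 + A^-4 + 1; writhe 0
components 3, writhe 0 (6 crossings)
linking number lk(C1,C2) = +1
lk(C1,C3): 0
lk(C2,C3) = 0
3-colorings: 9 of 3^6, det 0 — tricolorable
note: |V(-1)| = 0: so tricolorable, since 3 divides 0


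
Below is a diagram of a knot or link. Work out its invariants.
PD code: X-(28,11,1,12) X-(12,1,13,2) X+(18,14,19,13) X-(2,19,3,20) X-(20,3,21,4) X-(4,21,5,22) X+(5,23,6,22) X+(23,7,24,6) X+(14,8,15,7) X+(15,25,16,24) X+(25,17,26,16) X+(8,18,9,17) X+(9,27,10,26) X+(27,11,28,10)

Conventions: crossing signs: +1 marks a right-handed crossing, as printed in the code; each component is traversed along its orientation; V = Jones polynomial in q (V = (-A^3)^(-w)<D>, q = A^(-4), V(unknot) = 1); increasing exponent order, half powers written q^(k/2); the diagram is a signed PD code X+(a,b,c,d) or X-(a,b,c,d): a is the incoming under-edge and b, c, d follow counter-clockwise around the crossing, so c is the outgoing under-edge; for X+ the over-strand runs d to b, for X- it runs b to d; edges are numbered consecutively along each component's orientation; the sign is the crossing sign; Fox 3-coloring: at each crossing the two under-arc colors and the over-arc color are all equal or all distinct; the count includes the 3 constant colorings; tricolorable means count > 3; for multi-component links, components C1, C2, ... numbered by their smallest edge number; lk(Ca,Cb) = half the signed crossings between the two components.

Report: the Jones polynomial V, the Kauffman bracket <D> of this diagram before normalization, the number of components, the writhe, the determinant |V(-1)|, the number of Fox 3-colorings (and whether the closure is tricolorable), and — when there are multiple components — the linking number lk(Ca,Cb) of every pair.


Jones polynomial: V(q) = q - q^2 + 2q^3 - q^4 + q^5 - q^6
<D> = -A^-12 + A^-8 - A^-4 + 2 - A^4 + A^8; writhe +4
components 1, writhe +4 (14 crossings)
3-colorings: 3 of 3^14, det 7 — not tricolorable
note: w = +4 shifts under R1 moves; the (-A^3)^(-4) factor cancels that in V


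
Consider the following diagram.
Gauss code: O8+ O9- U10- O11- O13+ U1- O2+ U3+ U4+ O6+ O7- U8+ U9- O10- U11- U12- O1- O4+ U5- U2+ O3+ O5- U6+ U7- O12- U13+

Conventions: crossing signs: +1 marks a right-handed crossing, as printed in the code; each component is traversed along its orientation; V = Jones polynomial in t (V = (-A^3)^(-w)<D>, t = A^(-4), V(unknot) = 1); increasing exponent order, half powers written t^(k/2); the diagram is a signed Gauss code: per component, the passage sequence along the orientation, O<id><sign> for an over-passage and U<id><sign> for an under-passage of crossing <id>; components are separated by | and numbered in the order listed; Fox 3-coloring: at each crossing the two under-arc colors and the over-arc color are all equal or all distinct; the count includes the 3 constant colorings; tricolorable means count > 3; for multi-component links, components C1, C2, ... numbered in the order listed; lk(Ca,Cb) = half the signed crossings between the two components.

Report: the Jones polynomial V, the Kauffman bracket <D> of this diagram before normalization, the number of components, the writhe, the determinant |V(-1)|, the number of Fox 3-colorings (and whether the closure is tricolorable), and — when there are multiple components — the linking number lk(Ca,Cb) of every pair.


V = t^-4 - t^-3 + t^-2 - 2t^-1 + 2 - t + t^2
<D> = -A^-11 + A^-7 - 2A^-3 + 2A - A^5 + A^9 - A^13 (w = -1)
1 component over 13 crossings, w = -1
9 Fox colorings among 3^13, |V(-1)| = 9: tricolorable
why: w = -1 shifts under R1 moves; the (-A^3)^(1) factor cancels that in V


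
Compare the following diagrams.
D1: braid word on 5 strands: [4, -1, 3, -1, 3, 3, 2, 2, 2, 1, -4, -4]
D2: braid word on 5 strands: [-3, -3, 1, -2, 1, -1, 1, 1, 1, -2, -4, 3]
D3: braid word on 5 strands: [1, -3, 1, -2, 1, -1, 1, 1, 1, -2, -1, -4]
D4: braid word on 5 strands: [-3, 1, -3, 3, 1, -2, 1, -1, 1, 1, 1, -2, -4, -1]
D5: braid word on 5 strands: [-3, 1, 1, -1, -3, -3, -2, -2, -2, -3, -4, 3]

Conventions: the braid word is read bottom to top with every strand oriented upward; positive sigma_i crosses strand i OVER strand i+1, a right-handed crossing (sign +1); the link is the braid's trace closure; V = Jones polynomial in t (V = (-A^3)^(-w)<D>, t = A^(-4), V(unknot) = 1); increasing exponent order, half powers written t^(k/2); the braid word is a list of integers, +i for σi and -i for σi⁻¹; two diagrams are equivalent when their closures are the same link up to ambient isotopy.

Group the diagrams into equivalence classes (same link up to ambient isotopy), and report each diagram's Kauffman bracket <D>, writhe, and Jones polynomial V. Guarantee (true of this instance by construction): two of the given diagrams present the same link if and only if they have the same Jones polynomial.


grouping into links: {D1} | {D2, D3, D4} | {D5}
V(D1) = t^2 + 2t^4 - 2t^5 + t^6 - 2t^7 + t^8  (w +4, c 12, <D> = A^-20 - 2A^-16 + A^-12 - 2A^-8 + 2A^-4 + A^4)
V(D2) = t^-1 - 1 + 2t - 2t^2 + 2t^3 - 2t^4 + t^5  [12 crossings, <D> = A^-20 - 2A^-16 + 2A^-12 - 2A^-8 + 2A^-4 - 1 + A^4, w = 0]
D3 (bracket A^-20 - 2A^-16 + 2A^-12 - 2A^-8 + 2A^-4 - 1 + A^4; 12 crossings at w = 0): V = t^-1 - 1 + 2t - 2t^2 + 2t^3 - 2t^4 + t^5
V(D4) = t^-1 - 1 + 2t - 2t^2 + 2t^3 - 2t^4 + t^5  (w 0, c 14, <D> = A^-20 - 2A^-16 + 2A^-12 - 2A^-8 + 2A^-4 - 1 + A^4)
V(D5) = t^-8 - 2t^-7 + t^-6 - 2t^-5 + 2t^-4 + t^-2  [12 crossings, <D> = A^-10 + 2A^-2 - 2A^2 + A^6 - 2A^10 + A^14, w = -6]
key observation: V(t) takes 3 values over 5 diagrams, fixing the grouping


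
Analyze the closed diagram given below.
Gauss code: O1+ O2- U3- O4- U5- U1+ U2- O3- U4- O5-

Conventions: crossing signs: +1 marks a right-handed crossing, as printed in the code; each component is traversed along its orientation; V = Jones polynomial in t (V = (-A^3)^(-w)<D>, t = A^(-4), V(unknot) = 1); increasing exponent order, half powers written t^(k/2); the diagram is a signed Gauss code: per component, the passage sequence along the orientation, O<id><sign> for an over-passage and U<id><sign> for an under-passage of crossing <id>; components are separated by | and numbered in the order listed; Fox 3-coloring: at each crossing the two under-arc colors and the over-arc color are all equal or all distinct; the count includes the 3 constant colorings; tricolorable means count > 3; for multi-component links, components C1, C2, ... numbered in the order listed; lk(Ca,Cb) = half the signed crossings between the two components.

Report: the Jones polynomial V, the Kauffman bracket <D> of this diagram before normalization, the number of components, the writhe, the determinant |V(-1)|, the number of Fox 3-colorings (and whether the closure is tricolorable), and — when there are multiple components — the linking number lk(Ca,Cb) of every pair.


V = -t^-4 + t^-3 + t^-1
<D> = -A^-5 - A^3 + A^7 (w = -3)
1 component over 5 crossings, w = -3
9 Fox colorings among 3^5, |V(-1)| = 3: tricolorable
why: w = -3 shifts under R1 moves; the (-A^3)^(3) factor cancels that in V


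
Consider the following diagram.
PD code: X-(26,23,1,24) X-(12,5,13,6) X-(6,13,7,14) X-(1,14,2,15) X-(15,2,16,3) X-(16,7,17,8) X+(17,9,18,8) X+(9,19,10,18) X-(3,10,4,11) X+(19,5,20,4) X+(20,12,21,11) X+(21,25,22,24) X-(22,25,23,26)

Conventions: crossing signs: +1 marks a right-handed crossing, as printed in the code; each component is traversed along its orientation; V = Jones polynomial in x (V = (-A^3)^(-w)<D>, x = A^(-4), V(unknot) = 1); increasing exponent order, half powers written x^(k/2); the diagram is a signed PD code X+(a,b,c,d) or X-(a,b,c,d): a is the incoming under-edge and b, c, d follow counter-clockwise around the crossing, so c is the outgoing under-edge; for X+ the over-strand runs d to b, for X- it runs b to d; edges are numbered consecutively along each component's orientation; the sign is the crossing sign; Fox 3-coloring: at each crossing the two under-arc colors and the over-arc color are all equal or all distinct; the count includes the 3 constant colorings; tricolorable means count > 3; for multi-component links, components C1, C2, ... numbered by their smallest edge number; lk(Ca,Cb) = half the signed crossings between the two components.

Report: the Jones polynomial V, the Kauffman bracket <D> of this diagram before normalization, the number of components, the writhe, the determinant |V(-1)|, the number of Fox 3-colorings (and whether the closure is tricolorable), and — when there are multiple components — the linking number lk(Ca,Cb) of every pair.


V = x^-5 - 2x^-4 + 2x^-3 - 2x^-2 + 2x^-1 - 1 + x
<D> = -A^-13 + A^-9 - 2A^-5 + 2A^-1 - 2A^3 + 2A^7 - A^11 (w = -3)
1 component over 13 crossings, w = -3
3 Fox colorings among 3^13, |V(-1)| = 11: not tricolorable
why: |V(-1)| = 11: so not tricolorable, since 3 does not divide 11


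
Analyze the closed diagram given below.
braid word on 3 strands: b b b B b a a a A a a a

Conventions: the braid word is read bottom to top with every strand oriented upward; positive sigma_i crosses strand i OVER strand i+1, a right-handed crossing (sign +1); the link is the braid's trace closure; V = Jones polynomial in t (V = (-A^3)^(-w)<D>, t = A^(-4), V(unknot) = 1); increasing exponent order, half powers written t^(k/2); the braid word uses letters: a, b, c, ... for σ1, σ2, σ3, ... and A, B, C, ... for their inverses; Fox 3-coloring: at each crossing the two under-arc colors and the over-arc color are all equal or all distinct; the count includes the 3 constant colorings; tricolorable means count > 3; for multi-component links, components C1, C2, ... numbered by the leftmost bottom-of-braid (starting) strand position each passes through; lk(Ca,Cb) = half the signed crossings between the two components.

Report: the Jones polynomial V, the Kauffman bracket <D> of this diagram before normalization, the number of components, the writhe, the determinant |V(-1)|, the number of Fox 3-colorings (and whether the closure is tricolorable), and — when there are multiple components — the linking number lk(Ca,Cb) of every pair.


Jones polynomial: V(t) = t^3 + 2t^5 - 2t^6 + 2t^7 - 3t^8 + 2t^9 - 2t^10 + t^11
<D> = A^-20 - 2A^-16 + 2A^-12 - 3A^-8 + 2A^-4 - 2 + 2A^4 + A^12; writhe +8
components 1, writhe +8 (12 crossings)
3-colorings: 9 of 3^12, det 15 — tricolorable
note: V spans 8 powers of t: at least 8 crossings in any diagram


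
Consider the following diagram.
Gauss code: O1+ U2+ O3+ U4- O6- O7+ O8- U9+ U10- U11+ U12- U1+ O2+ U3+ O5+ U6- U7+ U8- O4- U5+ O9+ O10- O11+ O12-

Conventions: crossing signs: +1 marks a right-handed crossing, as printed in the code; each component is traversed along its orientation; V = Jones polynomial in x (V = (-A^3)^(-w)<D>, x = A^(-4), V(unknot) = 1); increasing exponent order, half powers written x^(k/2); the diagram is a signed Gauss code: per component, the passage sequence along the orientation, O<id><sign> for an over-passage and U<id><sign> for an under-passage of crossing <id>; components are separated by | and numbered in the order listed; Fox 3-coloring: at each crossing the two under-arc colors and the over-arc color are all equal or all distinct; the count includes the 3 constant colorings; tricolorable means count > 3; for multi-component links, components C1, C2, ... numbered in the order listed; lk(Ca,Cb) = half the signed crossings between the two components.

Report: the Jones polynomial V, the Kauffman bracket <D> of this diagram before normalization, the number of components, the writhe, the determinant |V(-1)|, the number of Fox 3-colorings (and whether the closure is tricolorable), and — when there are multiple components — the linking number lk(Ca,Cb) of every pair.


Jones polynomial: V(x) = x^-1 - 1 + 2x - 2x^2 + 2x^3 - 2x^4 + x^5
<D> = A^-14 - 2A^-10 + 2A^-6 - 2A^-2 + 2A^2 - A^6 + A^10; writhe +2
components 1, writhe +2 (12 crossings)
3-colorings: 3 of 3^12, det 11 — not tricolorable
note: the span of V is 6, forcing >= 6 crossings in any diagram
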